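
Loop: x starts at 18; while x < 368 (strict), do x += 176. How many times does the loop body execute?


Step 1: x goes from 18 toward 368 by 176; the body runs while x<368, so iterations = ceil((bound-start)/step)
Step 2: Distance=350
Step 3: ceil(350/176)=2

2


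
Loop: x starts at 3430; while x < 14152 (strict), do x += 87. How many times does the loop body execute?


Step 1: x goes from 3430 toward 14152 by 87; the body runs while x<14152, so iterations = ceil((bound-start)/step)
Step 2: Distance=10722
Step 3: ceil(10722/87)=124

124


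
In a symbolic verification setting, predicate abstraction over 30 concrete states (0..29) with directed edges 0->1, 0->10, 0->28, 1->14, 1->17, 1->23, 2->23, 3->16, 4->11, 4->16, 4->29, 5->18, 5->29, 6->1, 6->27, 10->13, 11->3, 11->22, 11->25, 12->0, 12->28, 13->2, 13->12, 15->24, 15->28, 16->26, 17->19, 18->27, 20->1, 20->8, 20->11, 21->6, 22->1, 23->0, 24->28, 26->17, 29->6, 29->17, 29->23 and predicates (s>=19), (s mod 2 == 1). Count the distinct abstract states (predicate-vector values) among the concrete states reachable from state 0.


BFS from 0:
Concrete reachable: {0, 1, 2, 10, 12, 13, 14, 17, 19, 23, 28}
Abstract via predicates (s>=19), (s mod 2 == 1):
  (0,0) <- {0, 2, 10, 12, 14}
  (0,1) <- {1, 13, 17}
  (1,0) <- {28}
  (1,1) <- {19, 23}
Distinct abstract states = 4

4


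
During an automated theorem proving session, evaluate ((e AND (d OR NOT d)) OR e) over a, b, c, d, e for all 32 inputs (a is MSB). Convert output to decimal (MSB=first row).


Formula: ((e AND (d OR NOT d)) OR e) over a, b, c, d, e (32 rows)
Evaluate each row (bits = a,b,c,d,e, MSB first):
  row 0 [00000]: ((0 AND (0 OR NOT 0)) OR 0) -> 0
  row 1 [00001]: ((1 AND (0 OR NOT 0)) OR 1) -> 1
  row 2 [00010]: ((0 AND (1 OR NOT 1)) OR 0) -> 0
  row 3 [00011]: ((1 AND (1 OR NOT 1)) OR 1) -> 1
  row 4 [00100]: ((0 AND (0 OR NOT 0)) OR 0) -> 0
  row 5 [00101]: ((1 AND (0 OR NOT 0)) OR 1) -> 1
  row 6 [00110]: ((0 AND (1 OR NOT 1)) OR 0) -> 0
  row 7 [00111]: ((1 AND (1 OR NOT 1)) OR 1) -> 1
  row 8 [01000]: ((0 AND (0 OR NOT 0)) OR 0) -> 0
  row 9 [01001]: ((1 AND (0 OR NOT 0)) OR 1) -> 1
  row 10 [01010]: ((0 AND (1 OR NOT 1)) OR 0) -> 0
  row 11 [01011]: ((1 AND (1 OR NOT 1)) OR 1) -> 1
  row 12 [01100]: ((0 AND (0 OR NOT 0)) OR 0) -> 0
  row 13 [01101]: ((1 AND (0 OR NOT 0)) OR 1) -> 1
  row 14 [01110]: ((0 AND (1 OR NOT 1)) OR 0) -> 0
  row 15 [01111]: ((1 AND (1 OR NOT 1)) OR 1) -> 1
  row 16 [10000]: ((0 AND (0 OR NOT 0)) OR 0) -> 0
  row 17 [10001]: ((1 AND (0 OR NOT 0)) OR 1) -> 1
  row 18 [10010]: ((0 AND (1 OR NOT 1)) OR 0) -> 0
  row 19 [10011]: ((1 AND (1 OR NOT 1)) OR 1) -> 1
  row 20 [10100]: ((0 AND (0 OR NOT 0)) OR 0) -> 0
  row 21 [10101]: ((1 AND (0 OR NOT 0)) OR 1) -> 1
  row 22 [10110]: ((0 AND (1 OR NOT 1)) OR 0) -> 0
  row 23 [10111]: ((1 AND (1 OR NOT 1)) OR 1) -> 1
  row 24 [11000]: ((0 AND (0 OR NOT 0)) OR 0) -> 0
  row 25 [11001]: ((1 AND (0 OR NOT 0)) OR 1) -> 1
  row 26 [11010]: ((0 AND (1 OR NOT 1)) OR 0) -> 0
  row 27 [11011]: ((1 AND (1 OR NOT 1)) OR 1) -> 1
  row 28 [11100]: ((0 AND (0 OR NOT 0)) OR 0) -> 0
  row 29 [11101]: ((1 AND (0 OR NOT 0)) OR 1) -> 1
  row 30 [11110]: ((0 AND (1 OR NOT 1)) OR 0) -> 0
  row 31 [11111]: ((1 AND (1 OR NOT 1)) OR 1) -> 1
Full result column, 4 rows per line (a,b,c fixed per line; d,e runs 00..11 left to right):
  rows 0-3 [a,b,c=000]: 0101  = hex 5
  rows 4-7 [a,b,c=001]: 0101  = hex 5
  rows 8-11 [a,b,c=010]: 0101  = hex 5
  rows 12-15 [a,b,c=011]: 0101  = hex 5
  rows 16-19 [a,b,c=100]: 0101  = hex 5
  rows 20-23 [a,b,c=101]: 0101  = hex 5
  rows 24-27 [a,b,c=110]: 0101  = hex 5
  rows 28-31 [a,b,c=111]: 0101  = hex 5
Output column (row 0 .. row 31) = 01010101010101010101010101010101
Output column grouped in 4s = 0101 0101 0101 0101 0101 0101 0101 0101 = 0x55555555
Convert to decimal digit by digit (value = value*16 + digit):
  5 -> 5
  5*16 + 5 = 85
  85*16 + 5 = 1365
  1365*16 + 5 = 21845
  21845*16 + 5 = 349525
  349525*16 + 5 = 5592405
  5592405*16 + 5 = 89478485
  89478485*16 + 5 = 1431655765
Decimal = 1431655765

1431655765


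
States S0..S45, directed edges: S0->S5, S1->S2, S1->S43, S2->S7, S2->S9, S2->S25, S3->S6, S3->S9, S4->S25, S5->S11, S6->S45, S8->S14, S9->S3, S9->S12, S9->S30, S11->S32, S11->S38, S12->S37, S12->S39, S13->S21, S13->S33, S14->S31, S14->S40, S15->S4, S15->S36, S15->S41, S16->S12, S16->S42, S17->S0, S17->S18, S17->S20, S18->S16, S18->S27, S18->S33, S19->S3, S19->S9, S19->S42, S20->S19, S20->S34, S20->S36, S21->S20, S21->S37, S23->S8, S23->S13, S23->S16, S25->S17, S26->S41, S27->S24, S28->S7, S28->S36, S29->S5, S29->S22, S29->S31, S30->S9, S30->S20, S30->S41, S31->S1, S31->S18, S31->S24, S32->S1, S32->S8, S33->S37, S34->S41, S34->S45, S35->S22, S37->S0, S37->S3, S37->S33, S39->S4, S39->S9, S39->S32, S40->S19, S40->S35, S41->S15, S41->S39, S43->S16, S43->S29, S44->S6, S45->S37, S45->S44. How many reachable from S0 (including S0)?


BFS from S0:
  layer 0: {S0}
  layer 1: {S5}
  layer 2: {S11}
  layer 3: {S32, S38}
  layer 4: {S1, S8}
  layer 5: {S2, S14, S43}
  layer 6: {S7, S9, S16, S25, S29, S31, S40}
  layer 7: {S3, S12, S17, S18, S19, S22, S24, S30, S35, S42}
  layer 8: {S6, S20, S27, S33, S37, S39, S41}
  layer 9: {S4, S15, S34, S36, S45}
  layer 10: {S44}
Reachable set: {S0, S1, S2, S3, S4, S5, S6, S7, S8, S9, S11, S12, S14, S15, S16, S17, S18, S19, S20, S22, S24, S25, S27, S29, S30, S31, S32, S33, S34, S35, S36, S37, S38, S39, S40, S41, S42, S43, S44, S45}
Count = 40

40


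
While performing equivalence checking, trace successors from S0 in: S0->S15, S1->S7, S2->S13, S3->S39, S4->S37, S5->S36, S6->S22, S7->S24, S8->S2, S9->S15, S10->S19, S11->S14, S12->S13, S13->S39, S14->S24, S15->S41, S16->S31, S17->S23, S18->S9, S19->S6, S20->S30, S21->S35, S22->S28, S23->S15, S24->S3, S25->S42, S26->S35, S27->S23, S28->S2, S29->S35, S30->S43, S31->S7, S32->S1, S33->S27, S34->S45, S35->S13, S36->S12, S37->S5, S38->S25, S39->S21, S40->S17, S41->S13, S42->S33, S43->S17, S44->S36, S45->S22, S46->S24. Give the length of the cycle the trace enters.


Trace from S0 until a state repeats:
  S0 -> S15 -> S41 -> S13 -> S39 -> S21 -> S35 -> S13
S13 first seen at step 3, revisited at step 7.
Cycle length = 7 - 3 = 4

4


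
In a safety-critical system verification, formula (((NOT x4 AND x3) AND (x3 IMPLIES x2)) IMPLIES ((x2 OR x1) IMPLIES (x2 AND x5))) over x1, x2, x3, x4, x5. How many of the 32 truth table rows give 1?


Formula: (((NOT x4 AND x3) AND (x3 IMPLIES x2)) IMPLIES ((x2 OR x1) IMPLIES (x2 AND x5))) over 5 vars (32 rows)
Evaluate each row (x1, x2, x3, x4, x5 as bits, MSB first):
  row 0 [00000]: (((NOT 0 AND 0) AND (0 IMPLIES 0)) IMPLIES ((0 OR 0) IMPLIES (0 AND 0))) -> 1
  row 1 [00001]: (((NOT 0 AND 0) AND (0 IMPLIES 0)) IMPLIES ((0 OR 0) IMPLIES (0 AND 1))) -> 1
  row 2 [00010]: (((NOT 1 AND 0) AND (0 IMPLIES 0)) IMPLIES ((0 OR 0) IMPLIES (0 AND 0))) -> 1
  row 3 [00011]: (((NOT 1 AND 0) AND (0 IMPLIES 0)) IMPLIES ((0 OR 0) IMPLIES (0 AND 1))) -> 1
  row 4 [00100]: (((NOT 0 AND 1) AND (1 IMPLIES 0)) IMPLIES ((0 OR 0) IMPLIES (0 AND 0))) -> 1
  row 5 [00101]: (((NOT 0 AND 1) AND (1 IMPLIES 0)) IMPLIES ((0 OR 0) IMPLIES (0 AND 1))) -> 1
  row 6 [00110]: (((NOT 1 AND 1) AND (1 IMPLIES 0)) IMPLIES ((0 OR 0) IMPLIES (0 AND 0))) -> 1
  row 7 [00111]: (((NOT 1 AND 1) AND (1 IMPLIES 0)) IMPLIES ((0 OR 0) IMPLIES (0 AND 1))) -> 1
  row 8 [01000]: (((NOT 0 AND 0) AND (0 IMPLIES 1)) IMPLIES ((1 OR 0) IMPLIES (1 AND 0))) -> 1
  row 9 [01001]: (((NOT 0 AND 0) AND (0 IMPLIES 1)) IMPLIES ((1 OR 0) IMPLIES (1 AND 1))) -> 1
  row 10 [01010]: (((NOT 1 AND 0) AND (0 IMPLIES 1)) IMPLIES ((1 OR 0) IMPLIES (1 AND 0))) -> 1
  row 11 [01011]: (((NOT 1 AND 0) AND (0 IMPLIES 1)) IMPLIES ((1 OR 0) IMPLIES (1 AND 1))) -> 1
  row 12 [01100]: (((NOT 0 AND 1) AND (1 IMPLIES 1)) IMPLIES ((1 OR 0) IMPLIES (1 AND 0))) -> 0
  row 13 [01101]: (((NOT 0 AND 1) AND (1 IMPLIES 1)) IMPLIES ((1 OR 0) IMPLIES (1 AND 1))) -> 1
  row 14 [01110]: (((NOT 1 AND 1) AND (1 IMPLIES 1)) IMPLIES ((1 OR 0) IMPLIES (1 AND 0))) -> 1
  row 15 [01111]: (((NOT 1 AND 1) AND (1 IMPLIES 1)) IMPLIES ((1 OR 0) IMPLIES (1 AND 1))) -> 1
  row 16 [10000]: (((NOT 0 AND 0) AND (0 IMPLIES 0)) IMPLIES ((0 OR 1) IMPLIES (0 AND 0))) -> 1
  row 17 [10001]: (((NOT 0 AND 0) AND (0 IMPLIES 0)) IMPLIES ((0 OR 1) IMPLIES (0 AND 1))) -> 1
  row 18 [10010]: (((NOT 1 AND 0) AND (0 IMPLIES 0)) IMPLIES ((0 OR 1) IMPLIES (0 AND 0))) -> 1
  row 19 [10011]: (((NOT 1 AND 0) AND (0 IMPLIES 0)) IMPLIES ((0 OR 1) IMPLIES (0 AND 1))) -> 1
  row 20 [10100]: (((NOT 0 AND 1) AND (1 IMPLIES 0)) IMPLIES ((0 OR 1) IMPLIES (0 AND 0))) -> 1
  row 21 [10101]: (((NOT 0 AND 1) AND (1 IMPLIES 0)) IMPLIES ((0 OR 1) IMPLIES (0 AND 1))) -> 1
  row 22 [10110]: (((NOT 1 AND 1) AND (1 IMPLIES 0)) IMPLIES ((0 OR 1) IMPLIES (0 AND 0))) -> 1
  row 23 [10111]: (((NOT 1 AND 1) AND (1 IMPLIES 0)) IMPLIES ((0 OR 1) IMPLIES (0 AND 1))) -> 1
  row 24 [11000]: (((NOT 0 AND 0) AND (0 IMPLIES 1)) IMPLIES ((1 OR 1) IMPLIES (1 AND 0))) -> 1
  row 25 [11001]: (((NOT 0 AND 0) AND (0 IMPLIES 1)) IMPLIES ((1 OR 1) IMPLIES (1 AND 1))) -> 1
  row 26 [11010]: (((NOT 1 AND 0) AND (0 IMPLIES 1)) IMPLIES ((1 OR 1) IMPLIES (1 AND 0))) -> 1
  row 27 [11011]: (((NOT 1 AND 0) AND (0 IMPLIES 1)) IMPLIES ((1 OR 1) IMPLIES (1 AND 1))) -> 1
  row 28 [11100]: (((NOT 0 AND 1) AND (1 IMPLIES 1)) IMPLIES ((1 OR 1) IMPLIES (1 AND 0))) -> 0
  row 29 [11101]: (((NOT 0 AND 1) AND (1 IMPLIES 1)) IMPLIES ((1 OR 1) IMPLIES (1 AND 1))) -> 1
  row 30 [11110]: (((NOT 1 AND 1) AND (1 IMPLIES 1)) IMPLIES ((1 OR 1) IMPLIES (1 AND 0))) -> 1
  row 31 [11111]: (((NOT 1 AND 1) AND (1 IMPLIES 1)) IMPLIES ((1 OR 1) IMPLIES (1 AND 1))) -> 1
Full result column, 8 rows per line (x1,x2 fixed per line; x3,x4,x5 runs 000..111 left to right):
  rows 0-7 [x1,x2=00]: 11111111  (ones: 8)
  rows 8-15 [x1,x2=01]: 11110111  (ones: 7)
  rows 16-23 [x1,x2=10]: 11111111  (ones: 8)
  rows 24-31 [x1,x2=11]: 11110111  (ones: 7)
Count of 1-rows = 8+7+8+7 = 30

30


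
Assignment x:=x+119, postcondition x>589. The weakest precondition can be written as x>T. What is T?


Formula: wp(x:=E, P) = P[E/x] (substitute E for x in postcondition)
Step 1: Postcondition: x>589
Step 2: Substitute x+119 for x: x+119>589
Step 3: Solve for x: x > 589-119 = 470

470


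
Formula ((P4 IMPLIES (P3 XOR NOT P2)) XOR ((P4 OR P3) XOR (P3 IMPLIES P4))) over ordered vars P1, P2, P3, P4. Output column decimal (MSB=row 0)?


Formula: ((P4 IMPLIES (P3 XOR NOT P2)) XOR ((P4 OR P3) XOR (P3 IMPLIES P4))) over P1, P2, P3, P4 (16 rows)
Evaluate each row (bits = P1,P2,P3,P4, MSB first):
  row 0 [0000]: ((0 IMPLIES (0 XOR NOT 0)) XOR ((0 OR 0) XOR (0 IMPLIES 0))) -> 0
  row 1 [0001]: ((1 IMPLIES (0 XOR NOT 0)) XOR ((1 OR 0) XOR (0 IMPLIES 1))) -> 1
  row 2 [0010]: ((0 IMPLIES (1 XOR NOT 0)) XOR ((0 OR 1) XOR (1 IMPLIES 0))) -> 0
  row 3 [0011]: ((1 IMPLIES (1 XOR NOT 0)) XOR ((1 OR 1) XOR (1 IMPLIES 1))) -> 0
  row 4 [0100]: ((0 IMPLIES (0 XOR NOT 1)) XOR ((0 OR 0) XOR (0 IMPLIES 0))) -> 0
  row 5 [0101]: ((1 IMPLIES (0 XOR NOT 1)) XOR ((1 OR 0) XOR (0 IMPLIES 1))) -> 0
  row 6 [0110]: ((0 IMPLIES (1 XOR NOT 1)) XOR ((0 OR 1) XOR (1 IMPLIES 0))) -> 0
  row 7 [0111]: ((1 IMPLIES (1 XOR NOT 1)) XOR ((1 OR 1) XOR (1 IMPLIES 1))) -> 1
  row 8 [1000]: ((0 IMPLIES (0 XOR NOT 0)) XOR ((0 OR 0) XOR (0 IMPLIES 0))) -> 0
  row 9 [1001]: ((1 IMPLIES (0 XOR NOT 0)) XOR ((1 OR 0) XOR (0 IMPLIES 1))) -> 1
  row 10 [1010]: ((0 IMPLIES (1 XOR NOT 0)) XOR ((0 OR 1) XOR (1 IMPLIES 0))) -> 0
  row 11 [1011]: ((1 IMPLIES (1 XOR NOT 0)) XOR ((1 OR 1) XOR (1 IMPLIES 1))) -> 0
  row 12 [1100]: ((0 IMPLIES (0 XOR NOT 1)) XOR ((0 OR 0) XOR (0 IMPLIES 0))) -> 0
  row 13 [1101]: ((1 IMPLIES (0 XOR NOT 1)) XOR ((1 OR 0) XOR (0 IMPLIES 1))) -> 0
  row 14 [1110]: ((0 IMPLIES (1 XOR NOT 1)) XOR ((0 OR 1) XOR (1 IMPLIES 0))) -> 0
  row 15 [1111]: ((1 IMPLIES (1 XOR NOT 1)) XOR ((1 OR 1) XOR (1 IMPLIES 1))) -> 1
Full result column, 4 rows per line (P1,P2 fixed per line; P3,P4 runs 00..11 left to right):
  rows 0-3 [P1,P2=00]: 0100  = hex 4
  rows 4-7 [P1,P2=01]: 0001  = hex 1
  rows 8-11 [P1,P2=10]: 0100  = hex 4
  rows 12-15 [P1,P2=11]: 0001  = hex 1
Output column (row 0 .. row 15) = 0100000101000001
Output column grouped in 4s = 0100 0001 0100 0001 = 0x4141
Convert to decimal digit by digit (value = value*16 + digit):
  4 -> 4
  4*16 + 1 = 65
  65*16 + 4 = 1044
  1044*16 + 1 = 16705
Decimal = 16705

16705


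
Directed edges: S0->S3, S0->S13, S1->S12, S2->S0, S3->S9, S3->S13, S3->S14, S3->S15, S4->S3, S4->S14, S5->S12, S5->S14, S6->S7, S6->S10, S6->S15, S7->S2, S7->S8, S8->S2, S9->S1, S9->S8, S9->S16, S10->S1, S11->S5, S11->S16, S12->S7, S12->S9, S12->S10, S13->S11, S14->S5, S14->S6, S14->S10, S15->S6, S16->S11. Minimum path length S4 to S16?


BFS layer-by-layer from S4:
  dist 0: {S4}
  dist 1: {S3, S14}
  dist 2: {S5, S6, S9, S10, S13, S15}
  dist 3: {S1, S7, S8, S11, S12, S16}
  -> S16 reached at distance 3
Shortest path length = 3

3


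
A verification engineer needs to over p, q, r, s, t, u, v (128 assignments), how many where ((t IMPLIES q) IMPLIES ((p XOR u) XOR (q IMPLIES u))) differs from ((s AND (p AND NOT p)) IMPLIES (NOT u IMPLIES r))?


F1 = ((t IMPLIES q) IMPLIES ((p XOR u) XOR (q IMPLIES u)))
F2 = ((s AND (p AND NOT p)) IMPLIES (NOT u IMPLIES r))
Evaluate both on each of 128 rows (bits = p,q,r,s,t,u,v):
  row 0 [0000000]: F1=1 F2=1 -> 0
  row 1 [0000001]: F1=1 F2=1 -> 0
  row 2 [0000010]: F1=0 F2=1 (differ) -> 1
  row 3 [0000011]: F1=0 F2=1 (differ) -> 1
  row 4 [0000100]: F1=1 F2=1 -> 0
  (every remaining row is evaluated the same way; all 128 results are listed next)
Full result column, 8 rows per line (p,q,r,s fixed per line; t,u,v runs 000..111 left to right):
  rows 0-7 [p,q,r,s=0000]: 00110000  (ones: 2)
  rows 8-15 [p,q,r,s=0001]: 00110000  (ones: 2)
  rows 16-23 [p,q,r,s=0010]: 00110000  (ones: 2)
  rows 24-31 [p,q,r,s=0011]: 00110000  (ones: 2)
  rows 32-39 [p,q,r,s=0100]: 11111111  (ones: 8)
  rows 40-47 [p,q,r,s=0101]: 11111111  (ones: 8)
  rows 48-55 [p,q,r,s=0110]: 11111111  (ones: 8)
  rows 56-63 [p,q,r,s=0111]: 11111111  (ones: 8)
  rows 64-71 [p,q,r,s=1000]: 11000000  (ones: 2)
  rows 72-79 [p,q,r,s=1001]: 11000000  (ones: 2)
  rows 80-87 [p,q,r,s=1010]: 11000000  (ones: 2)
  rows 88-95 [p,q,r,s=1011]: 11000000  (ones: 2)
  rows 96-103 [p,q,r,s=1100]: 00000000  (ones: 0)
  rows 104-111 [p,q,r,s=1101]: 00000000  (ones: 0)
  rows 112-119 [p,q,r,s=1110]: 00000000  (ones: 0)
  rows 120-127 [p,q,r,s=1111]: 00000000  (ones: 0)
Disagreements = 2+2+2+2+8+8+8+8+2+2+2+2+0+0+0+0 = 48

48


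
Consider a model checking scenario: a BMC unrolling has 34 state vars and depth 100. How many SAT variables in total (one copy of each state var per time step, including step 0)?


BMC unrolls to depth k, creating one copy of each state var for steps 0..k.
Step count = 100 + 1 = 101 (steps 0 through 100)
Vars per step = 34
Total = 34 * 101 = 3434

3434


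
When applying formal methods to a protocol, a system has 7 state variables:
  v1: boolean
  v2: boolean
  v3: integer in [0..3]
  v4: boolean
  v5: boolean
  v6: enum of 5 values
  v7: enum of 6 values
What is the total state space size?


State space = product of domain sizes of all variables.
Domain sizes:
  v1 (boolean): 2
  v2 (boolean): 2
  v3 (integer in [0..3]): 4
  v4 (boolean): 2
  v5 (boolean): 2
  v6 (enum of 5 values): 5
  v7 (enum of 6 values): 6
Product = 2 * 2 * 4 * 2 * 2 * 5 * 6 = 1920

1920


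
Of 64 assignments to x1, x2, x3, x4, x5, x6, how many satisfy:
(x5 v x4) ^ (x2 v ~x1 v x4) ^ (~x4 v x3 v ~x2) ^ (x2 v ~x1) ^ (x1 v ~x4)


CNF with 5 clauses over 6 vars (64 assignments).
An assignment satisfies CNF iff every clause has >=1 true literal.
Check each row (bits = x1,x2,x3,x4,x5,x6; clause T/F shown):
  row 0 [000000]: clauses=FTTTT -> 0
  row 1 [000001]: clauses=FTTTT -> 0
  row 2 [000010]: clauses=TTTTT -> 1
  row 3 [000011]: clauses=TTTTT -> 1
  row 4 [000100]: clauses=TTTTF -> 0
  (every remaining row is evaluated the same way; all 64 results are listed next)
Full result column, 8 rows per line (x1,x2,x3 fixed per line; x4,x5,x6 runs 000..111 left to right):
  rows 0-7 [x1,x2,x3=000]: 00110000  (ones: 2)
  rows 8-15 [x1,x2,x3=001]: 00110000  (ones: 2)
  rows 16-23 [x1,x2,x3=010]: 00110000  (ones: 2)
  rows 24-31 [x1,x2,x3=011]: 00110000  (ones: 2)
  rows 32-39 [x1,x2,x3=100]: 00000000  (ones: 0)
  rows 40-47 [x1,x2,x3=101]: 00000000  (ones: 0)
  rows 48-55 [x1,x2,x3=110]: 00110000  (ones: 2)
  rows 56-63 [x1,x2,x3=111]: 00111111  (ones: 6)
Satisfying assignments = 2+2+2+2+0+0+2+6 = 16

16


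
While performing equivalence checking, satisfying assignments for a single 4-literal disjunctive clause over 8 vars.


Step 1: Total=2^8=256
Step 2: Unsat when all 4 false: 2^4=16
Step 3: Sat=256-16=240

240


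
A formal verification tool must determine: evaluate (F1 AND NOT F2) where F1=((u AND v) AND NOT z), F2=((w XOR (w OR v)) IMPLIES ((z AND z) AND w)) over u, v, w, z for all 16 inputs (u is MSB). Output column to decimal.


F1 = ((u AND v) AND NOT z)
F2 = ((w XOR (w OR v)) IMPLIES ((z AND z) AND w))
Counterexample to F1=>F2 is where F1=1 and F2=0.
Evaluate each row (bits = u,v,w,z, MSB first):
  row 0 [0000]: F1=0 F2=1 -> F1&~F2 -> 0
  row 1 [0001]: F1=0 F2=1 -> F1&~F2 -> 0
  row 2 [0010]: F1=0 F2=1 -> F1&~F2 -> 0
  row 3 [0011]: F1=0 F2=1 -> F1&~F2 -> 0
  row 4 [0100]: F1=0 F2=0 -> F1&~F2 -> 0
  row 5 [0101]: F1=0 F2=0 -> F1&~F2 -> 0
  row 6 [0110]: F1=0 F2=1 -> F1&~F2 -> 0
  row 7 [0111]: F1=0 F2=1 -> F1&~F2 -> 0
  row 8 [1000]: F1=0 F2=1 -> F1&~F2 -> 0
  row 9 [1001]: F1=0 F2=1 -> F1&~F2 -> 0
  row 10 [1010]: F1=0 F2=1 -> F1&~F2 -> 0
  row 11 [1011]: F1=0 F2=1 -> F1&~F2 -> 0
  row 12 [1100]: F1=1 F2=0 -> F1&~F2 -> 1
  row 13 [1101]: F1=0 F2=0 -> F1&~F2 -> 0
  row 14 [1110]: F1=1 F2=1 -> F1&~F2 -> 0
  row 15 [1111]: F1=0 F2=1 -> F1&~F2 -> 0
Full result column, 4 rows per line (u,v fixed per line; w,z runs 00..11 left to right):
  rows 0-3 [u,v=00]: 0000  = hex 0
  rows 4-7 [u,v=01]: 0000  = hex 0
  rows 8-11 [u,v=10]: 0000  = hex 0
  rows 12-15 [u,v=11]: 1000  = hex 8
Counterexample vector (row 0 .. row 15) = 0000000000001000
Output column grouped in 4s = 0000 0000 0000 1000 = 0x0008
Convert to decimal digit by digit (value = value*16 + digit):
  0 -> 0
  0*16 + 0 = 0
  0*16 + 0 = 0
  0*16 + 8 = 8
Decimal = 8

8


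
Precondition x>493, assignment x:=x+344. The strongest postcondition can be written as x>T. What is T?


Formula: sp(P, x:=E) = exists old_x. (x = E[old_x/x]) AND P[old_x/x] (old_x is the value of x before the assignment; eliminate old_x by solving x = E[old_x/x] for old_x)
Step 1: Precondition P: x>493, i.e. old_x > 493
Step 2: Assignment gives x = old_x + 344, so old_x = x - 344
Step 3: Substitute into P: x - 344 > 493
Step 4: Simplify: x > 493+344 = 837

837


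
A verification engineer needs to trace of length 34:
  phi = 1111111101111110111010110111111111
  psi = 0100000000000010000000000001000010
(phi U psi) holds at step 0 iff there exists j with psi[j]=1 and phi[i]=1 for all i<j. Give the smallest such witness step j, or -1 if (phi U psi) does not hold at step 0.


(phi U psi) at 0: need smallest j with psi[j]=1 and phi[i]=1 for all i in [0,j).
Scan from step 0:
  step 0: phi=1, psi=0 -> continue
  step 1: psi=1 and phi held for [0,1) -> witness found
Witness step = 1

1


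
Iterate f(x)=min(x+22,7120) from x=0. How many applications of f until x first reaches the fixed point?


Step 1: x=0, cap=7120, increment=22
Step 2: x grows by 22 each step until capped at 7120; fixed point is x=7120
Step 3: iterations = ceil(7120/22) = 324

324


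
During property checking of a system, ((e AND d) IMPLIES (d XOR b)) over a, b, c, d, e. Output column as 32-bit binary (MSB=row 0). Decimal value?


Formula: ((e AND d) IMPLIES (d XOR b)) over a, b, c, d, e (32 rows)
Evaluate each row (bits = a,b,c,d,e, MSB first):
  row 0 [00000]: ((0 AND 0) IMPLIES (0 XOR 0)) -> 1
  row 1 [00001]: ((1 AND 0) IMPLIES (0 XOR 0)) -> 1
  row 2 [00010]: ((0 AND 1) IMPLIES (1 XOR 0)) -> 1
  row 3 [00011]: ((1 AND 1) IMPLIES (1 XOR 0)) -> 1
  row 4 [00100]: ((0 AND 0) IMPLIES (0 XOR 0)) -> 1
  row 5 [00101]: ((1 AND 0) IMPLIES (0 XOR 0)) -> 1
  row 6 [00110]: ((0 AND 1) IMPLIES (1 XOR 0)) -> 1
  row 7 [00111]: ((1 AND 1) IMPLIES (1 XOR 0)) -> 1
  row 8 [01000]: ((0 AND 0) IMPLIES (0 XOR 1)) -> 1
  row 9 [01001]: ((1 AND 0) IMPLIES (0 XOR 1)) -> 1
  row 10 [01010]: ((0 AND 1) IMPLIES (1 XOR 1)) -> 1
  row 11 [01011]: ((1 AND 1) IMPLIES (1 XOR 1)) -> 0
  row 12 [01100]: ((0 AND 0) IMPLIES (0 XOR 1)) -> 1
  row 13 [01101]: ((1 AND 0) IMPLIES (0 XOR 1)) -> 1
  row 14 [01110]: ((0 AND 1) IMPLIES (1 XOR 1)) -> 1
  row 15 [01111]: ((1 AND 1) IMPLIES (1 XOR 1)) -> 0
  row 16 [10000]: ((0 AND 0) IMPLIES (0 XOR 0)) -> 1
  row 17 [10001]: ((1 AND 0) IMPLIES (0 XOR 0)) -> 1
  row 18 [10010]: ((0 AND 1) IMPLIES (1 XOR 0)) -> 1
  row 19 [10011]: ((1 AND 1) IMPLIES (1 XOR 0)) -> 1
  row 20 [10100]: ((0 AND 0) IMPLIES (0 XOR 0)) -> 1
  row 21 [10101]: ((1 AND 0) IMPLIES (0 XOR 0)) -> 1
  row 22 [10110]: ((0 AND 1) IMPLIES (1 XOR 0)) -> 1
  row 23 [10111]: ((1 AND 1) IMPLIES (1 XOR 0)) -> 1
  row 24 [11000]: ((0 AND 0) IMPLIES (0 XOR 1)) -> 1
  row 25 [11001]: ((1 AND 0) IMPLIES (0 XOR 1)) -> 1
  row 26 [11010]: ((0 AND 1) IMPLIES (1 XOR 1)) -> 1
  row 27 [11011]: ((1 AND 1) IMPLIES (1 XOR 1)) -> 0
  row 28 [11100]: ((0 AND 0) IMPLIES (0 XOR 1)) -> 1
  row 29 [11101]: ((1 AND 0) IMPLIES (0 XOR 1)) -> 1
  row 30 [11110]: ((0 AND 1) IMPLIES (1 XOR 1)) -> 1
  row 31 [11111]: ((1 AND 1) IMPLIES (1 XOR 1)) -> 0
Full result column, 4 rows per line (a,b,c fixed per line; d,e runs 00..11 left to right):
  rows 0-3 [a,b,c=000]: 1111  = hex F
  rows 4-7 [a,b,c=001]: 1111  = hex F
  rows 8-11 [a,b,c=010]: 1110  = hex E
  rows 12-15 [a,b,c=011]: 1110  = hex E
  rows 16-19 [a,b,c=100]: 1111  = hex F
  rows 20-23 [a,b,c=101]: 1111  = hex F
  rows 24-27 [a,b,c=110]: 1110  = hex E
  rows 28-31 [a,b,c=111]: 1110  = hex E
Output column (row 0 .. row 31) = 11111111111011101111111111101110
Output column grouped in 4s = 1111 1111 1110 1110 1111 1111 1110 1110 = 0xFFEEFFEE
Convert to decimal digit by digit (value = value*16 + digit):
  F -> 15
  15*16 + 15 (F) = 255
  255*16 + 14 (E) = 4094
  4094*16 + 14 (E) = 65518
  65518*16 + 15 (F) = 1048303
  1048303*16 + 15 (F) = 16772863
  16772863*16 + 14 (E) = 268365822
  268365822*16 + 14 (E) = 4293853166
Decimal = 4293853166

4293853166


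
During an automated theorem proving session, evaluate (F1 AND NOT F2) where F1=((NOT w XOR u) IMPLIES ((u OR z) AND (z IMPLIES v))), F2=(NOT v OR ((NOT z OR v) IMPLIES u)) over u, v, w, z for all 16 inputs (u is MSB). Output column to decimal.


F1 = ((NOT w XOR u) IMPLIES ((u OR z) AND (z IMPLIES v)))
F2 = (NOT v OR ((NOT z OR v) IMPLIES u))
Counterexample to F1=>F2 is where F1=1 and F2=0.
Evaluate each row (bits = u,v,w,z, MSB first):
  row 0 [0000]: F1=0 F2=1 -> F1&~F2 -> 0
  row 1 [0001]: F1=0 F2=1 -> F1&~F2 -> 0
  row 2 [0010]: F1=1 F2=1 -> F1&~F2 -> 0
  row 3 [0011]: F1=1 F2=1 -> F1&~F2 -> 0
  row 4 [0100]: F1=0 F2=0 -> F1&~F2 -> 0
  row 5 [0101]: F1=1 F2=0 -> F1&~F2 -> 1
  row 6 [0110]: F1=1 F2=0 -> F1&~F2 -> 1
  row 7 [0111]: F1=1 F2=0 -> F1&~F2 -> 1
  row 8 [1000]: F1=1 F2=1 -> F1&~F2 -> 0
  row 9 [1001]: F1=1 F2=1 -> F1&~F2 -> 0
  row 10 [1010]: F1=1 F2=1 -> F1&~F2 -> 0
  row 11 [1011]: F1=0 F2=1 -> F1&~F2 -> 0
  row 12 [1100]: F1=1 F2=1 -> F1&~F2 -> 0
  row 13 [1101]: F1=1 F2=1 -> F1&~F2 -> 0
  row 14 [1110]: F1=1 F2=1 -> F1&~F2 -> 0
  row 15 [1111]: F1=1 F2=1 -> F1&~F2 -> 0
Full result column, 4 rows per line (u,v fixed per line; w,z runs 00..11 left to right):
  rows 0-3 [u,v=00]: 0000  = hex 0
  rows 4-7 [u,v=01]: 0111  = hex 7
  rows 8-11 [u,v=10]: 0000  = hex 0
  rows 12-15 [u,v=11]: 0000  = hex 0
Counterexample vector (row 0 .. row 15) = 0000011100000000
Output column grouped in 4s = 0000 0111 0000 0000 = 0x0700
Convert to decimal digit by digit (value = value*16 + digit):
  0 -> 0
  0*16 + 7 = 7
  7*16 + 0 = 112
  112*16 + 0 = 1792
Decimal = 1792

1792


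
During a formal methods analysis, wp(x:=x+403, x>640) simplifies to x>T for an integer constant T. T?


Formula: wp(x:=E, P) = P[E/x] (substitute E for x in postcondition)
Step 1: Postcondition: x>640
Step 2: Substitute x+403 for x: x+403>640
Step 3: Solve for x: x > 640-403 = 237

237


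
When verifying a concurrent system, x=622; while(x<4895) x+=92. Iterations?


Step 1: x goes from 622 toward 4895 by 92; the body runs while x<4895, so iterations = ceil((bound-start)/step)
Step 2: Distance=4273
Step 3: ceil(4273/92)=47

47


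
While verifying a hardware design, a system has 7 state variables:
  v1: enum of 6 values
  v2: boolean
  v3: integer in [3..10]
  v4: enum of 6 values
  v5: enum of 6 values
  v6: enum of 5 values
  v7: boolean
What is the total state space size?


State space = product of domain sizes of all variables.
Domain sizes:
  v1 (enum of 6 values): 6
  v2 (boolean): 2
  v3 (integer in [3..10]): 8
  v4 (enum of 6 values): 6
  v5 (enum of 6 values): 6
  v6 (enum of 5 values): 5
  v7 (boolean): 2
Product = 6 * 2 * 8 * 6 * 6 * 5 * 2 = 34560

34560


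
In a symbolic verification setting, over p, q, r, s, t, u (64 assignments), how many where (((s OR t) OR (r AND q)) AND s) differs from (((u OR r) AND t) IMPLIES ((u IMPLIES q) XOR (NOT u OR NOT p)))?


F1 = (((s OR t) OR (r AND q)) AND s)
F2 = (((u OR r) AND t) IMPLIES ((u IMPLIES q) XOR (NOT u OR NOT p)))
Evaluate both on each of 64 rows (bits = p,q,r,s,t,u):
  row 0 [000000]: F1=0 F2=1 (differ) -> 1
  row 1 [000001]: F1=0 F2=1 (differ) -> 1
  row 2 [000010]: F1=0 F2=1 (differ) -> 1
  row 3 [000011]: F1=0 F2=1 (differ) -> 1
  row 4 [000100]: F1=1 F2=1 -> 0
  (every remaining row is evaluated the same way; all 64 results are listed next)
Full result column, 8 rows per line (p,q,r fixed per line; s,t,u runs 000..111 left to right):
  rows 0-7 [p,q,r=000]: 11110000  (ones: 4)
  rows 8-15 [p,q,r=001]: 11010010  (ones: 4)
  rows 16-23 [p,q,r=010]: 11100001  (ones: 4)
  rows 24-31 [p,q,r=011]: 11000011  (ones: 4)
  rows 32-39 [p,q,r=100]: 11100001  (ones: 4)
  rows 40-47 [p,q,r=101]: 11000011  (ones: 4)
  rows 48-55 [p,q,r=110]: 11110000  (ones: 4)
  rows 56-63 [p,q,r=111]: 11010010  (ones: 4)
Disagreements = 4+4+4+4+4+4+4+4 = 32

32


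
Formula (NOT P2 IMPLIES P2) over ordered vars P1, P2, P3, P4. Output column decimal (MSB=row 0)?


Formula: (NOT P2 IMPLIES P2) over P1, P2, P3, P4 (16 rows)
Evaluate each row (bits = P1,P2,P3,P4, MSB first):
  row 0 [0000]: (NOT 0 IMPLIES 0) -> 0
  row 1 [0001]: (NOT 0 IMPLIES 0) -> 0
  row 2 [0010]: (NOT 0 IMPLIES 0) -> 0
  row 3 [0011]: (NOT 0 IMPLIES 0) -> 0
  row 4 [0100]: (NOT 1 IMPLIES 1) -> 1
  row 5 [0101]: (NOT 1 IMPLIES 1) -> 1
  row 6 [0110]: (NOT 1 IMPLIES 1) -> 1
  row 7 [0111]: (NOT 1 IMPLIES 1) -> 1
  row 8 [1000]: (NOT 0 IMPLIES 0) -> 0
  row 9 [1001]: (NOT 0 IMPLIES 0) -> 0
  row 10 [1010]: (NOT 0 IMPLIES 0) -> 0
  row 11 [1011]: (NOT 0 IMPLIES 0) -> 0
  row 12 [1100]: (NOT 1 IMPLIES 1) -> 1
  row 13 [1101]: (NOT 1 IMPLIES 1) -> 1
  row 14 [1110]: (NOT 1 IMPLIES 1) -> 1
  row 15 [1111]: (NOT 1 IMPLIES 1) -> 1
Full result column, 4 rows per line (P1,P2 fixed per line; P3,P4 runs 00..11 left to right):
  rows 0-3 [P1,P2=00]: 0000  = hex 0
  rows 4-7 [P1,P2=01]: 1111  = hex F
  rows 8-11 [P1,P2=10]: 0000  = hex 0
  rows 12-15 [P1,P2=11]: 1111  = hex F
Output column (row 0 .. row 15) = 0000111100001111
Output column grouped in 4s = 0000 1111 0000 1111 = 0x0F0F
Convert to decimal digit by digit (value = value*16 + digit):
  0 -> 0
  0*16 + 15 (F) = 15
  15*16 + 0 = 240
  240*16 + 15 (F) = 3855
Decimal = 3855

3855


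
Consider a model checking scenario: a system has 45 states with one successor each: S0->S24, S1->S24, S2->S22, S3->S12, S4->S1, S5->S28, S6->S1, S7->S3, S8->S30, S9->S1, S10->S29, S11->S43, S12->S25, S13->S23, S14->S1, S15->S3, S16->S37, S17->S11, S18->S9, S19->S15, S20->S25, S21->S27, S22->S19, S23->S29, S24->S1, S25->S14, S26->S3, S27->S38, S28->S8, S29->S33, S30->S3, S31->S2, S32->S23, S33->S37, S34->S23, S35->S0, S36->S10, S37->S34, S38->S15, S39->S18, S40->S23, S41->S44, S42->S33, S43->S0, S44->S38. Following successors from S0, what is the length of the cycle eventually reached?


Trace from S0 until a state repeats:
  S0 -> S24 -> S1 -> S24
S24 first seen at step 1, revisited at step 3.
Cycle length = 3 - 1 = 2

2


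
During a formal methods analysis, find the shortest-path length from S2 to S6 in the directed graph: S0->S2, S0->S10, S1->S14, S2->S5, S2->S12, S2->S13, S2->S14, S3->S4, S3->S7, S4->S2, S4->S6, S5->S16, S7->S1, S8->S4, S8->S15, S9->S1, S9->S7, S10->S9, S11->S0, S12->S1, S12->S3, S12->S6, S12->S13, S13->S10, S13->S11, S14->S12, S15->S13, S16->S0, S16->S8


BFS layer-by-layer from S2:
  dist 0: {S2}
  dist 1: {S5, S12, S13, S14}
  dist 2: {S1, S3, S6, S10, S11, S16}
  -> S6 reached at distance 2
Shortest path length = 2

2


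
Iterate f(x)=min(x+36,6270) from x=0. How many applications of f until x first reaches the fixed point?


Step 1: x=0, cap=6270, increment=36
Step 2: x grows by 36 each step until capped at 6270; fixed point is x=6270
Step 3: iterations = ceil(6270/36) = 175

175


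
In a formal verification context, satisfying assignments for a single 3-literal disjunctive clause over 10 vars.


Step 1: Total=2^10=1024
Step 2: Unsat when all 3 false: 2^7=128
Step 3: Sat=1024-128=896

896


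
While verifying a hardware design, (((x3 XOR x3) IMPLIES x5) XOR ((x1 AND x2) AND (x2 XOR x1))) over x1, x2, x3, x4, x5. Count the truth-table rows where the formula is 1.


Formula: (((x3 XOR x3) IMPLIES x5) XOR ((x1 AND x2) AND (x2 XOR x1))) over 5 vars (32 rows)
Evaluate each row (x1, x2, x3, x4, x5 as bits, MSB first):
  row 0 [00000]: (((0 XOR 0) IMPLIES 0) XOR ((0 AND 0) AND (0 XOR 0))) -> 1
  row 1 [00001]: (((0 XOR 0) IMPLIES 1) XOR ((0 AND 0) AND (0 XOR 0))) -> 1
  row 2 [00010]: (((0 XOR 0) IMPLIES 0) XOR ((0 AND 0) AND (0 XOR 0))) -> 1
  row 3 [00011]: (((0 XOR 0) IMPLIES 1) XOR ((0 AND 0) AND (0 XOR 0))) -> 1
  row 4 [00100]: (((1 XOR 1) IMPLIES 0) XOR ((0 AND 0) AND (0 XOR 0))) -> 1
  row 5 [00101]: (((1 XOR 1) IMPLIES 1) XOR ((0 AND 0) AND (0 XOR 0))) -> 1
  row 6 [00110]: (((1 XOR 1) IMPLIES 0) XOR ((0 AND 0) AND (0 XOR 0))) -> 1
  row 7 [00111]: (((1 XOR 1) IMPLIES 1) XOR ((0 AND 0) AND (0 XOR 0))) -> 1
  row 8 [01000]: (((0 XOR 0) IMPLIES 0) XOR ((0 AND 1) AND (1 XOR 0))) -> 1
  row 9 [01001]: (((0 XOR 0) IMPLIES 1) XOR ((0 AND 1) AND (1 XOR 0))) -> 1
  row 10 [01010]: (((0 XOR 0) IMPLIES 0) XOR ((0 AND 1) AND (1 XOR 0))) -> 1
  row 11 [01011]: (((0 XOR 0) IMPLIES 1) XOR ((0 AND 1) AND (1 XOR 0))) -> 1
  row 12 [01100]: (((1 XOR 1) IMPLIES 0) XOR ((0 AND 1) AND (1 XOR 0))) -> 1
  row 13 [01101]: (((1 XOR 1) IMPLIES 1) XOR ((0 AND 1) AND (1 XOR 0))) -> 1
  row 14 [01110]: (((1 XOR 1) IMPLIES 0) XOR ((0 AND 1) AND (1 XOR 0))) -> 1
  row 15 [01111]: (((1 XOR 1) IMPLIES 1) XOR ((0 AND 1) AND (1 XOR 0))) -> 1
  row 16 [10000]: (((0 XOR 0) IMPLIES 0) XOR ((1 AND 0) AND (0 XOR 1))) -> 1
  row 17 [10001]: (((0 XOR 0) IMPLIES 1) XOR ((1 AND 0) AND (0 XOR 1))) -> 1
  row 18 [10010]: (((0 XOR 0) IMPLIES 0) XOR ((1 AND 0) AND (0 XOR 1))) -> 1
  row 19 [10011]: (((0 XOR 0) IMPLIES 1) XOR ((1 AND 0) AND (0 XOR 1))) -> 1
  row 20 [10100]: (((1 XOR 1) IMPLIES 0) XOR ((1 AND 0) AND (0 XOR 1))) -> 1
  row 21 [10101]: (((1 XOR 1) IMPLIES 1) XOR ((1 AND 0) AND (0 XOR 1))) -> 1
  row 22 [10110]: (((1 XOR 1) IMPLIES 0) XOR ((1 AND 0) AND (0 XOR 1))) -> 1
  row 23 [10111]: (((1 XOR 1) IMPLIES 1) XOR ((1 AND 0) AND (0 XOR 1))) -> 1
  row 24 [11000]: (((0 XOR 0) IMPLIES 0) XOR ((1 AND 1) AND (1 XOR 1))) -> 1
  row 25 [11001]: (((0 XOR 0) IMPLIES 1) XOR ((1 AND 1) AND (1 XOR 1))) -> 1
  row 26 [11010]: (((0 XOR 0) IMPLIES 0) XOR ((1 AND 1) AND (1 XOR 1))) -> 1
  row 27 [11011]: (((0 XOR 0) IMPLIES 1) XOR ((1 AND 1) AND (1 XOR 1))) -> 1
  row 28 [11100]: (((1 XOR 1) IMPLIES 0) XOR ((1 AND 1) AND (1 XOR 1))) -> 1
  row 29 [11101]: (((1 XOR 1) IMPLIES 1) XOR ((1 AND 1) AND (1 XOR 1))) -> 1
  row 30 [11110]: (((1 XOR 1) IMPLIES 0) XOR ((1 AND 1) AND (1 XOR 1))) -> 1
  row 31 [11111]: (((1 XOR 1) IMPLIES 1) XOR ((1 AND 1) AND (1 XOR 1))) -> 1
Full result column, 8 rows per line (x1,x2 fixed per line; x3,x4,x5 runs 000..111 left to right):
  rows 0-7 [x1,x2=00]: 11111111  (ones: 8)
  rows 8-15 [x1,x2=01]: 11111111  (ones: 8)
  rows 16-23 [x1,x2=10]: 11111111  (ones: 8)
  rows 24-31 [x1,x2=11]: 11111111  (ones: 8)
Count of 1-rows = 8+8+8+8 = 32

32


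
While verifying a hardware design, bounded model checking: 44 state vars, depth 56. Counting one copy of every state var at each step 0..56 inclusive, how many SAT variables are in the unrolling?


BMC unrolls to depth k, creating one copy of each state var for steps 0..k.
Step count = 56 + 1 = 57 (steps 0 through 56)
Vars per step = 44
Total = 44 * 57 = 2508

2508


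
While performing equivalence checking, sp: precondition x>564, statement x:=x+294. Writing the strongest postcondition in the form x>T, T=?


Formula: sp(P, x:=E) = exists old_x. (x = E[old_x/x]) AND P[old_x/x] (old_x is the value of x before the assignment; eliminate old_x by solving x = E[old_x/x] for old_x)
Step 1: Precondition P: x>564, i.e. old_x > 564
Step 2: Assignment gives x = old_x + 294, so old_x = x - 294
Step 3: Substitute into P: x - 294 > 564
Step 4: Simplify: x > 564+294 = 858

858


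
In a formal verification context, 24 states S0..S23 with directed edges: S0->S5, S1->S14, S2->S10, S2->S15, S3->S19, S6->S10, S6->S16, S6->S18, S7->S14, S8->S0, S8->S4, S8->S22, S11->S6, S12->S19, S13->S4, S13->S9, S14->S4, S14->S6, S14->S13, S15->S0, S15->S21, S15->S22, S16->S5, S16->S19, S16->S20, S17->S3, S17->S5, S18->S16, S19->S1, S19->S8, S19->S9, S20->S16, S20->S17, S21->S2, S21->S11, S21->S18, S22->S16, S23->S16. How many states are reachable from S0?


BFS from S0:
  layer 0: {S0}
  layer 1: {S5}
Reachable set: {S0, S5}
Count = 2

2


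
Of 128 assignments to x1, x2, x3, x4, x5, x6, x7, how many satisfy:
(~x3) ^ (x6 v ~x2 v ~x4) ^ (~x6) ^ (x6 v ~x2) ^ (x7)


CNF with 5 clauses over 7 vars (128 assignments).
An assignment satisfies CNF iff every clause has >=1 true literal.
Check each row (bits = x1,x2,x3,x4,x5,x6,x7; clause T/F shown):
  row 0 [0000000]: clauses=TTTTF -> 0
  row 1 [0000001]: clauses=TTTTT -> 1
  row 2 [0000010]: clauses=TTFTF -> 0
  row 3 [0000011]: clauses=TTFTT -> 0
  row 4 [0000100]: clauses=TTTTF -> 0
  (every remaining row is evaluated the same way; all 128 results are listed next)
Full result column, 8 rows per line (x1,x2,x3,x4 fixed per line; x5,x6,x7 runs 000..111 left to right):
  rows 0-7 [x1,x2,x3,x4=0000]: 01000100  (ones: 2)
  rows 8-15 [x1,x2,x3,x4=0001]: 01000100  (ones: 2)
  rows 16-23 [x1,x2,x3,x4=0010]: 00000000  (ones: 0)
  rows 24-31 [x1,x2,x3,x4=0011]: 00000000  (ones: 0)
  rows 32-39 [x1,x2,x3,x4=0100]: 00000000  (ones: 0)
  rows 40-47 [x1,x2,x3,x4=0101]: 00000000  (ones: 0)
  rows 48-55 [x1,x2,x3,x4=0110]: 00000000  (ones: 0)
  rows 56-63 [x1,x2,x3,x4=0111]: 00000000  (ones: 0)
  rows 64-71 [x1,x2,x3,x4=1000]: 01000100  (ones: 2)
  rows 72-79 [x1,x2,x3,x4=1001]: 01000100  (ones: 2)
  rows 80-87 [x1,x2,x3,x4=1010]: 00000000  (ones: 0)
  rows 88-95 [x1,x2,x3,x4=1011]: 00000000  (ones: 0)
  rows 96-103 [x1,x2,x3,x4=1100]: 00000000  (ones: 0)
  rows 104-111 [x1,x2,x3,x4=1101]: 00000000  (ones: 0)
  rows 112-119 [x1,x2,x3,x4=1110]: 00000000  (ones: 0)
  rows 120-127 [x1,x2,x3,x4=1111]: 00000000  (ones: 0)
Satisfying assignments = 2+2+0+0+0+0+0+0+2+2+0+0+0+0+0+0 = 8

8


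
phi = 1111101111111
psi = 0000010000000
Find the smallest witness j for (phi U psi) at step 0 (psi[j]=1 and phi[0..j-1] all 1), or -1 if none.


(phi U psi) at 0: need smallest j with psi[j]=1 and phi[i]=1 for all i in [0,j).
Scan from step 0:
  step 0: phi=1, psi=0 -> continue
  step 1: phi=1, psi=0 -> continue
  step 2: phi=1, psi=0 -> continue
  step 3: phi=1, psi=0 -> continue
  step 5: psi=1 and phi held for [0,5) -> witness found
Witness step = 5

5


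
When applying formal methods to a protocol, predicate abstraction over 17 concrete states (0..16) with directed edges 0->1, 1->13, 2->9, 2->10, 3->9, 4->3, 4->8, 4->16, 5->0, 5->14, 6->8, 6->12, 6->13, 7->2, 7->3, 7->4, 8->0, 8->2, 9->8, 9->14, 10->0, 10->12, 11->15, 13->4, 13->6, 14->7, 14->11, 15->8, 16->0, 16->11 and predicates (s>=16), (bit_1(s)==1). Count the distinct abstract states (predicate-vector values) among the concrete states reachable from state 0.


BFS from 0:
Concrete reachable: {0, 1, 2, 3, 4, 6, 7, 8, 9, 10, 11, 12, 13, 14, 15, 16}
Abstract via predicates (s>=16), (bit_1(s)==1):
  (0,0) <- {0, 1, 4, 8, 9, 12, 13}
  (0,1) <- {2, 3, 6, 7, 10, 11, 14, 15}
  (1,0) <- {16}
Distinct abstract states = 3

3


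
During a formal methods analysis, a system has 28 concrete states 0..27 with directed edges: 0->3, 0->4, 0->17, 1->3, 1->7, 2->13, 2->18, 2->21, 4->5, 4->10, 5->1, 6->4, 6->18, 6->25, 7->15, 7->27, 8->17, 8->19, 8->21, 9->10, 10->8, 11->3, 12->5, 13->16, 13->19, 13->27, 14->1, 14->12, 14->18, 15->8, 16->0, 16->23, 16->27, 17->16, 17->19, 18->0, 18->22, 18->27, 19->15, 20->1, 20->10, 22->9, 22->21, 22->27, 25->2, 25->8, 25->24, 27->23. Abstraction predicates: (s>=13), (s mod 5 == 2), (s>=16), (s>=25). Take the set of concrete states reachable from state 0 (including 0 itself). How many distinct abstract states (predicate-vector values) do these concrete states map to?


BFS from 0:
Concrete reachable: {0, 1, 3, 4, 5, 7, 8, 10, 15, 16, 17, 19, 21, 23, 27}
Abstract via predicates (s>=13), (s mod 5 == 2), (s>=16), (s>=25):
  (0,0,0,0) <- {0, 1, 3, 4, 5, 8, 10}
  (0,1,0,0) <- {7}
  (1,0,0,0) <- {15}
  (1,0,1,0) <- {16, 19, 21, 23}
  (1,1,1,0) <- {17}
  (1,1,1,1) <- {27}
Distinct abstract states = 6

6


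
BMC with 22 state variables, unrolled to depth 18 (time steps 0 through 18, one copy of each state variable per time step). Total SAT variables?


BMC unrolls to depth k, creating one copy of each state var for steps 0..k.
Step count = 18 + 1 = 19 (steps 0 through 18)
Vars per step = 22
Total = 22 * 19 = 418

418


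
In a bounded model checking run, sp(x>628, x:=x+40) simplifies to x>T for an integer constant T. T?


Formula: sp(P, x:=E) = exists old_x. (x = E[old_x/x]) AND P[old_x/x] (old_x is the value of x before the assignment; eliminate old_x by solving x = E[old_x/x] for old_x)
Step 1: Precondition P: x>628, i.e. old_x > 628
Step 2: Assignment gives x = old_x + 40, so old_x = x - 40
Step 3: Substitute into P: x - 40 > 628
Step 4: Simplify: x > 628+40 = 668

668


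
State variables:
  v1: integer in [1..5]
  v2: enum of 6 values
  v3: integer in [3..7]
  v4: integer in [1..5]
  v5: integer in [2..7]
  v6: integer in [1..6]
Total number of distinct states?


State space = product of domain sizes of all variables.
Domain sizes:
  v1 (integer in [1..5]): 5
  v2 (enum of 6 values): 6
  v3 (integer in [3..7]): 5
  v4 (integer in [1..5]): 5
  v5 (integer in [2..7]): 6
  v6 (integer in [1..6]): 6
Product = 5 * 6 * 5 * 5 * 6 * 6 = 27000

27000


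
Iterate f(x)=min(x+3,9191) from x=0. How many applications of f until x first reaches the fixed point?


Step 1: x=0, cap=9191, increment=3
Step 2: x grows by 3 each step until capped at 9191; fixed point is x=9191
Step 3: iterations = ceil(9191/3) = 3064

3064


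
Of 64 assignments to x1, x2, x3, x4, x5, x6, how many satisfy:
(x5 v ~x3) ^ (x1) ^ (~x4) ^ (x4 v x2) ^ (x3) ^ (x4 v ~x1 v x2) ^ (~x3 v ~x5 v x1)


CNF with 7 clauses over 6 vars (64 assignments).
An assignment satisfies CNF iff every clause has >=1 true literal.
Check each row (bits = x1,x2,x3,x4,x5,x6; clause T/F shown):
  row 0 [000000]: clauses=TFTFFTT -> 0
  row 1 [000001]: clauses=TFTFFTT -> 0
  row 2 [000010]: clauses=TFTFFTT -> 0
  row 3 [000011]: clauses=TFTFFTT -> 0
  row 4 [000100]: clauses=TFFTFTT -> 0
  (every remaining row is evaluated the same way; all 64 results are listed next)
Full result column, 8 rows per line (x1,x2,x3 fixed per line; x4,x5,x6 runs 000..111 left to right):
  rows 0-7 [x1,x2,x3=000]: 00000000  (ones: 0)
  rows 8-15 [x1,x2,x3=001]: 00000000  (ones: 0)
  rows 16-23 [x1,x2,x3=010]: 00000000  (ones: 0)
  rows 24-31 [x1,x2,x3=011]: 00000000  (ones: 0)
  rows 32-39 [x1,x2,x3=100]: 00000000  (ones: 0)
  rows 40-47 [x1,x2,x3=101]: 00000000  (ones: 0)
  rows 48-55 [x1,x2,x3=110]: 00000000  (ones: 0)
  rows 56-63 [x1,x2,x3=111]: 00110000  (ones: 2)
Satisfying assignments = 0+0+0+0+0+0+0+2 = 2

2


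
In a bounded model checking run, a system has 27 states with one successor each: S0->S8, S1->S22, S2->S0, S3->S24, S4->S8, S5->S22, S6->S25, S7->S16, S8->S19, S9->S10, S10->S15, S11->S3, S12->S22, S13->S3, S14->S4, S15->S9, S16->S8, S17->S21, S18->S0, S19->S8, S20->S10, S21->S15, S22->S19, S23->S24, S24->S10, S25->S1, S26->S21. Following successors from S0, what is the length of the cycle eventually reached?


Trace from S0 until a state repeats:
  S0 -> S8 -> S19 -> S8
S8 first seen at step 1, revisited at step 3.
Cycle length = 3 - 1 = 2

2
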